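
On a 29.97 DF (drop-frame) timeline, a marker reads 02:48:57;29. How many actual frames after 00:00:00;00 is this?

Complete 10-minute blocks: 16, each 17982 frames → 287712.
Remaining 8 whole minutes in the current block: 1800 + 7 × 1798 = 14386 frames.
Within the current minute: 57 × 30 + 29 − 2 = 1737 (labels ;00/;01 skipped at this minute). Total = 287712 + 14386 + 1737 = 303835.

303835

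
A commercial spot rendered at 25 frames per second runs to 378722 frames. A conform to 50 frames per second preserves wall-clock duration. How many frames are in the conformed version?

Target frames = source frames × (target rate / source rate) = 378722 × (50)/(25) = 378722 × 2 = 757444.

757444 frames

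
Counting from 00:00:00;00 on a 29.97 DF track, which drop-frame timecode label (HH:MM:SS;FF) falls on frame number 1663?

Ten DF minutes hold 17982 frames, so frame 1663 lies in block 0 (frames 0–17981) with 1663 frames into that block.
The block's first minute is 1800 frames and the rest 1798 each; 1663 frames reaches minute 0, so 0 × 18 + 0 × 2 = 0 labels have been skipped so far.
Adding those back, label number 1663 + 0 = 1663 at 30 labels/s is 55 s + 13 f = 0 h 0 min 55 s frame 13, i.e. 00:00:55;13.

00:00:55;13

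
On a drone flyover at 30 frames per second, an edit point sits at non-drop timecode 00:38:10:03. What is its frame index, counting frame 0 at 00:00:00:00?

68703

Total seconds to the label: (0 × 3600 + 38 × 60 + 10) = 2290.
Frame index = 2290 × 30 + 3 = 68703.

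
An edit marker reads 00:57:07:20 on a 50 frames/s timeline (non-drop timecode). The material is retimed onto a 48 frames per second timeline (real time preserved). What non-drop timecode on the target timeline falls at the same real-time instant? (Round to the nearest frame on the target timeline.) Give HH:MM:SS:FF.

00:57:07:19

Source frame index: (0×3600 + 57×60 + 7) × 50 + 20 = 171370.
Real time: 171370 / (50) = 17137/5 s.
Target frame: (17137/5) × (48) = 822576/5 ≈ 164515.200 → 164515.
At 48 labels/s: frame 164515 → 00:57:07:19.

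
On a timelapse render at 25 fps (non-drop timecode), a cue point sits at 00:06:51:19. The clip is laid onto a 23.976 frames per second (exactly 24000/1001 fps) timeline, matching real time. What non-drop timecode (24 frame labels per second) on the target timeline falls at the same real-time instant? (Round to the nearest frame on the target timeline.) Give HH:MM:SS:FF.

Source frame index: (0×3600 + 6×60 + 51) × 25 + 19 = 10294.
Real time: 10294 / (25) = 10294/25 s.
Target frame: (10294/25) × (24000/1001) = 9882240/1001 ≈ 9872.368 → 9872.
At 24 labels/s: frame 9872 → 00:06:51:08.

00:06:51:08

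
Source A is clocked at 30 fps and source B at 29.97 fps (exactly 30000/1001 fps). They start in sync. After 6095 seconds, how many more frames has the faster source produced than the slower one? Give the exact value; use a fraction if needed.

182850/1001 frames

A emits 30 × 6095 = 182850 frames; B emits 30000/1001 × 6095 = 182850000/1001.
Difference = 182850/1001 frames (≈ 182.6673); B is behind A.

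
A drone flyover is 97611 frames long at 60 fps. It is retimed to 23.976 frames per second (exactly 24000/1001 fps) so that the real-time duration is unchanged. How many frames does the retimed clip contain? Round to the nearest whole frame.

Frames at target rate = 97611 × (24000/1001) / (60) = 39044400/1001 ≈ 39005.395.
Nearest whole frame: 39005.

39005 frames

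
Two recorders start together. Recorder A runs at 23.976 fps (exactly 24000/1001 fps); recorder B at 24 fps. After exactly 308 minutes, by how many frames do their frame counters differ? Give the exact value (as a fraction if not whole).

308 min = 18480 s.
A emits 24000/1001 × 18480 = 5760000/13 frames; B emits 24 × 18480 = 443520.
Difference = 5760/13 frames (≈ 443.0769); B is ahead of A.

5760/13 frames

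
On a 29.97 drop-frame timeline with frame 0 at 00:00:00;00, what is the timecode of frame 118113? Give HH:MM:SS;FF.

Ten DF minutes hold 17982 frames, so frame 118113 lies in block 6 (frames 107892–125873) with 10221 frames into that block.
The block's first minute is 1800 frames and the rest 1798 each; 10221 frames reaches minute 5, so 6 × 18 + 5 × 2 = 118 labels have been skipped so far.
Adding those back, label number 118113 + 118 = 118231 at 30 labels/s is 3941 s + 1 f = 1 h 5 min 41 s frame 1, i.e. 01:05:41;01.

01:05:41;01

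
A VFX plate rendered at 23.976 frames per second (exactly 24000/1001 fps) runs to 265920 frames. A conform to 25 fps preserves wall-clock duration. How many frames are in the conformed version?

277277 frames

Target frames = source frames × (target rate / source rate) = 265920 × (25)/(24000/1001) = 265920 × 1001/960 = 277277.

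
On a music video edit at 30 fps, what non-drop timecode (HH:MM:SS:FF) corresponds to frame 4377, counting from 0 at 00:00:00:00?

4377 ÷ 30 = 145 full seconds, remainder 27 frames.
145 s = 0 h 2 min 25 s.
Timecode: 00:02:25:27.

00:02:25:27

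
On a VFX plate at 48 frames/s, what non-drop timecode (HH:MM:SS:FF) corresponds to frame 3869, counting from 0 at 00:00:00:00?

00:01:20:29

3869 ÷ 48 = 80 full seconds, remainder 29 frames.
80 s = 0 h 1 min 20 s.
Timecode: 00:01:20:29.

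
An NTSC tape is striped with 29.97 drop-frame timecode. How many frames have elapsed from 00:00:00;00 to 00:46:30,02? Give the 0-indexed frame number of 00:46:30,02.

83618

Complete 10-minute blocks: 4, each 17982 frames → 71928.
Remaining 6 whole minutes in the current block: 1800 + 5 × 1798 = 10790 frames.
Within the current minute: 30 × 30 + 2 − 2 = 900 (labels ;00/;01 skipped at this minute). Total = 71928 + 10790 + 900 = 83618.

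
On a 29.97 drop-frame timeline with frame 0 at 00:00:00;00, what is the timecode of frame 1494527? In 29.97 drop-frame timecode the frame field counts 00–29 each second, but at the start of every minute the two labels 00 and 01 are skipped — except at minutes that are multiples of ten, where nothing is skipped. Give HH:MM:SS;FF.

13:51:07;13

Each 10-minute DF block holds 10 × 60 × 30 − 9 × 2 = 17982 frames. 1494527 ÷ 17982 → 83 full blocks, remainder 2021.
Within the partial block the first minute is 1800 frames and each further minute 1798, so 1 further minute boundary passed. Total skipped labels = 18 × 83 + 2 × 1 = 1496.
Non-drop label index = 1494527 + 1496 = 1496023; at 30 labels/s that is 13:51:07:13, i.e. DF 13:51:07;13.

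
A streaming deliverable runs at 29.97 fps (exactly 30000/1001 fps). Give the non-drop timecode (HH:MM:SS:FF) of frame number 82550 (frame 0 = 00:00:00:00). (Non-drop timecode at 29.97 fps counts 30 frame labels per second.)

82550 ÷ 30 = 2751 full seconds, remainder 20 frames.
2751 s = 0 h 45 min 51 s.
Timecode: 00:45:51:20.

00:45:51:20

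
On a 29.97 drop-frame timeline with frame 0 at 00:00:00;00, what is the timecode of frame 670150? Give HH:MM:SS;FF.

06:12:40;20

Each 10-minute DF block holds 10 × 60 × 30 − 9 × 2 = 17982 frames. 670150 ÷ 17982 → 37 full blocks, remainder 4816.
Within the partial block the first minute is 1800 frames and each further minute 1798, so 2 further minute boundaries passed. Total skipped labels = 18 × 37 + 2 × 2 = 670.
Non-drop label index = 670150 + 670 = 670820; at 30 labels/s that is 06:12:40:20, i.e. DF 06:12:40;20.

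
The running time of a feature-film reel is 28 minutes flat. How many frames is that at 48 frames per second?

28 min = 1680 s.
Frames = 1680 × 48 = 80640.

80640 frames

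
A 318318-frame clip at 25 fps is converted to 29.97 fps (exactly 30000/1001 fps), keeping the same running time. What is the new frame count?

Target frames = source frames × (target rate / source rate) = 318318 × (30000/1001)/(25) = 318318 × 1200/1001 = 381600.

381600 frames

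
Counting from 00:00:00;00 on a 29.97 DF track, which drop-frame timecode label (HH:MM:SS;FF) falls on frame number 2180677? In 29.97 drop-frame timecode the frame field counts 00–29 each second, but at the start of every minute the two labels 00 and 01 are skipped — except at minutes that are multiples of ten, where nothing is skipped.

Each 10-minute DF block holds 10 × 60 × 30 − 9 × 2 = 17982 frames. 2180677 ÷ 17982 → 121 full blocks, remainder 4855.
Within the partial block the first minute is 1800 frames and each further minute 1798, so 2 further minute boundaries passed. Total skipped labels = 18 × 121 + 2 × 2 = 2182.
Non-drop label index = 2180677 + 2182 = 2182859; at 30 labels/s that is 20:12:41:29, i.e. DF 20:12:41;29.

20:12:41;29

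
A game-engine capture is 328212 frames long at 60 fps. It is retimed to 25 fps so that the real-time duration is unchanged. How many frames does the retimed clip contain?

136755 frames

Target frames = source frames × (target rate / source rate) = 328212 × (25)/(60) = 328212 × 5/12 = 136755.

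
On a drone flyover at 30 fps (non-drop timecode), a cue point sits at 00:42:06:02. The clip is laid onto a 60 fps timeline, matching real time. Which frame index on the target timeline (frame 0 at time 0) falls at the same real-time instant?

frame 151564

Source frame index: (0×3600 + 42×60 + 6) × 30 + 2 = 75782.
Real time: 75782 / (30) = 37891/15 s.
Target frame: (37891/15) × (60) = 151564.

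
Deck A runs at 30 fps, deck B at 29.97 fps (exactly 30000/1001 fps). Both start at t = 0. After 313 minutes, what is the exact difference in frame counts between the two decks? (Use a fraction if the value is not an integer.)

563400/1001 frames

313 min = 18780 s.
A emits 30 × 18780 = 563400 frames; B emits 30000/1001 × 18780 = 563400000/1001.
Difference = 563400/1001 frames (≈ 562.8372); B is behind A.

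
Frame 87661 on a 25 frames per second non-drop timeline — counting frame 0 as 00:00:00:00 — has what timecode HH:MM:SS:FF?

00:58:26:11

87661 ÷ 25 = 3506 full seconds, remainder 11 frames.
3506 s = 0 h 58 min 26 s.
Timecode: 00:58:26:11.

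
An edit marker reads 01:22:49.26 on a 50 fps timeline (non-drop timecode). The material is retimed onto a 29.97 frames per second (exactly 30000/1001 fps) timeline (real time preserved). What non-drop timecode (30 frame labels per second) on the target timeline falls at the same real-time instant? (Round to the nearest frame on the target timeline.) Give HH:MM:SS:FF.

01:22:44:17

Source frame index: (1×3600 + 22×60 + 49) × 50 + 26 = 248476.
Real time: 248476 / (50) = 124238/25 s.
Target frame: (124238/25) × (30000/1001) = 149085600/1001 ≈ 148936.663 → 148937.
At 30 labels/s: frame 148937 → 01:22:44:17.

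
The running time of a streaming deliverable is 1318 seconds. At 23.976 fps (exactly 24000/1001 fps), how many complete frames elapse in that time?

31600 frames

Frames = 1318 × 24000/1001 = 31632000/1001 ≈ 31600.3996.
Complete frames: 31600.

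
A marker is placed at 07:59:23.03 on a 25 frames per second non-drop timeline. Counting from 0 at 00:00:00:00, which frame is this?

719078

Total seconds to the label: (7 × 3600 + 59 × 60 + 23) = 28763.
Frame index = 28763 × 25 + 3 = 719078.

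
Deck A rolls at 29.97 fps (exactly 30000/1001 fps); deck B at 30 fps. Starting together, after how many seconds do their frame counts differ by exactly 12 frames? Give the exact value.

400.4 seconds

The gap grows by |30 − 30000/1001| = 30/1001 frames per second.
Time for a 12-frame gap: 12 ÷ (30/1001) = 400.4 s.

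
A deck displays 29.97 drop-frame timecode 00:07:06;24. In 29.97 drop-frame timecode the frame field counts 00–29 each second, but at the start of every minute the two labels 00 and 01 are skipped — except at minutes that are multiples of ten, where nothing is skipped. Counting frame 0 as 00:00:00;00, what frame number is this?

Complete 10-minute blocks: 0, each 17982 frames → 0.
Remaining 7 whole minutes in the current block: 1800 + 6 × 1798 = 12588 frames.
Within the current minute: 6 × 30 + 24 − 2 = 202 (labels ;00/;01 skipped at this minute). Total = 0 + 12588 + 202 = 12790.

12790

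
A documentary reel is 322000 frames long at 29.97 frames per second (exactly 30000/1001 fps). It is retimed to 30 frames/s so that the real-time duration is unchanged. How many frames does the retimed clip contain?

322322 frames

Target frames = source frames × (target rate / source rate) = 322000 × (30)/(30000/1001) = 322000 × 1001/1000 = 322322.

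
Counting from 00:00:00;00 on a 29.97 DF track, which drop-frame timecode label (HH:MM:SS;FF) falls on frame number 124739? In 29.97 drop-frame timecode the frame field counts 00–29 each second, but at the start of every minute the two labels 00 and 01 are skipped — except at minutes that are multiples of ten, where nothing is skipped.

01:09:22;05

Each 10-minute DF block holds 10 × 60 × 30 − 9 × 2 = 17982 frames. 124739 ÷ 17982 → 6 full blocks, remainder 16847.
Within the partial block the first minute is 1800 frames and each further minute 1798, so 9 further minute boundaries passed. Total skipped labels = 18 × 6 + 2 × 9 = 126.
Non-drop label index = 124739 + 126 = 124865; at 30 labels/s that is 01:09:22:05, i.e. DF 01:09:22;05.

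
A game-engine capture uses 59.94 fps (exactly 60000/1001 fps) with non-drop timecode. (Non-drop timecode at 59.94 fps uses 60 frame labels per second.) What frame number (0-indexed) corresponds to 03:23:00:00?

730800

Total seconds to the label: (3 × 3600 + 23 × 60 + 0) = 12180.
Frame index = 12180 × 60 + 0 = 730800.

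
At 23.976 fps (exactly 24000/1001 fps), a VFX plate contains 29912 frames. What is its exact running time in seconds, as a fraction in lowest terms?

3742739/3000 seconds

Running time = 29912 ÷ (24000/1001) = 29912 × 1001/24000 = 3742739/3000 s.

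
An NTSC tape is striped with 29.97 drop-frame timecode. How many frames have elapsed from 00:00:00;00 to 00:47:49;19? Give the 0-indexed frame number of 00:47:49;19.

86003

As if non-drop at 30 labels/s: (0 × 3600 + 47 × 60 + 49) × 30 + 19 = 86089.
Minute boundaries passed: 47; those not divisible by 10: 47 − 4 = 43; dropped labels = 2 × 43 = 86.
Actual frame index = 86089 − 86 = 86003.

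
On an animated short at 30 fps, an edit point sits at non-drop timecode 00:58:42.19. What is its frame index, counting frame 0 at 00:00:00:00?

105679

Total seconds to the label: (0 × 3600 + 58 × 60 + 42) = 3522.
Frame index = 3522 × 30 + 19 = 105679.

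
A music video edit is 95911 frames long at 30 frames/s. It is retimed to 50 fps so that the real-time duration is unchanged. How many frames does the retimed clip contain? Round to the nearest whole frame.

159852 frames

Frames at target rate = 95911 × (50) / (30) = 479555/3 ≈ 159851.667.
Nearest whole frame: 159852.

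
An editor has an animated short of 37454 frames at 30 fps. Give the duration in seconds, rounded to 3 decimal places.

Running time = 37454 × 1/30 = 18727/15 s ≈ 1248.467 s.

1248.467 seconds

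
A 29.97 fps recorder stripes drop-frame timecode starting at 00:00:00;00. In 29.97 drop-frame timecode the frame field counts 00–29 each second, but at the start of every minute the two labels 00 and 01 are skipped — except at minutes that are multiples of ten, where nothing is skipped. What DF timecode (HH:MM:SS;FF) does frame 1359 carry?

00:00:45;09

Each 10-minute DF block holds 10 × 60 × 30 − 9 × 2 = 17982 frames. 1359 ÷ 17982 → 0 full blocks, remainder 1359.
Within the partial block the first minute is 1800 frames and each further minute 1798, so 0 further minute boundaries passed. Total skipped labels = 18 × 0 + 2 × 0 = 0.
Non-drop label index = 1359 + 0 = 1359; at 30 labels/s that is 00:00:45:09, i.e. DF 00:00:45;09.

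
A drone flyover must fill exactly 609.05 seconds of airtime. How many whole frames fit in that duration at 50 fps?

30452 frames

Frames = 609.05 × 50 = 60905/2 ≈ 30452.5000.
Complete frames: 30452.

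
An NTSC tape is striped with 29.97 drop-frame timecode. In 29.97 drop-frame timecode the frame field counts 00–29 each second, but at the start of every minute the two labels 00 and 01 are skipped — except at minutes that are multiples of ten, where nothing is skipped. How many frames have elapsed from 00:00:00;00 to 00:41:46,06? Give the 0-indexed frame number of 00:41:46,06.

As if non-drop at 30 labels/s: (0 × 3600 + 41 × 60 + 46) × 30 + 6 = 75186.
Minute boundaries passed: 41; those not divisible by 10: 41 − 4 = 37; dropped labels = 2 × 37 = 74.
Actual frame index = 75186 − 74 = 75112.

75112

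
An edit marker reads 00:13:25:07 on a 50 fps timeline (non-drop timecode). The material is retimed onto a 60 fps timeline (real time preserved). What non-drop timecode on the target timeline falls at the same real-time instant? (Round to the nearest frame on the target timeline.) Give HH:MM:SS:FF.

Source frame index: (0×3600 + 13×60 + 25) × 50 + 7 = 40257.
Real time: 40257 / (50) = 40257/50 s.
Target frame: (40257/50) × (60) = 241542/5 ≈ 48308.400 → 48308.
At 60 labels/s: frame 48308 → 00:13:25:08.

00:13:25:08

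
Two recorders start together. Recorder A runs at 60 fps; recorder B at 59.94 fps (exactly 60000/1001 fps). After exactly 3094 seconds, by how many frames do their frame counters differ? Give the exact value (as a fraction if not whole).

2040/11 frames

A emits 60 × 3094 = 185640 frames; B emits 60000/1001 × 3094 = 2040000/11.
Difference = 2040/11 frames (≈ 185.4545); B is behind A.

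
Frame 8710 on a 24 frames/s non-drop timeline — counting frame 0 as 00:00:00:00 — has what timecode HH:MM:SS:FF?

00:06:02:22

8710 ÷ 24 = 362 full seconds, remainder 22 frames.
362 s = 0 h 6 min 2 s.
Timecode: 00:06:02:22.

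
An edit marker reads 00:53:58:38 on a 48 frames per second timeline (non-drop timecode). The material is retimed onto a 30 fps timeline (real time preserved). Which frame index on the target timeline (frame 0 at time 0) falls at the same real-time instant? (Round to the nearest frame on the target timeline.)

Source frame index: (0×3600 + 53×60 + 58) × 48 + 38 = 155462.
Real time: 155462 / (48) = 77731/24 s.
Target frame: (77731/24) × (30) = 388655/4 ≈ 97163.750 → 97164.

frame 97164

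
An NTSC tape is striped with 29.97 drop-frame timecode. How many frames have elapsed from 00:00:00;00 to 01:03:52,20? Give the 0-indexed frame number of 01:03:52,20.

As if non-drop at 30 labels/s: (1 × 3600 + 3 × 60 + 52) × 30 + 20 = 114980.
Minute boundaries passed: 63; those not divisible by 10: 63 − 6 = 57; dropped labels = 2 × 57 = 114.
Actual frame index = 114980 − 114 = 114866.

114866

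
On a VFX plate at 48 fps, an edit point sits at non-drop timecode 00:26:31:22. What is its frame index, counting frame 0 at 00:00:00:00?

Total seconds to the label: (0 × 3600 + 26 × 60 + 31) = 1591.
Frame index = 1591 × 48 + 22 = 76390.

frame 76390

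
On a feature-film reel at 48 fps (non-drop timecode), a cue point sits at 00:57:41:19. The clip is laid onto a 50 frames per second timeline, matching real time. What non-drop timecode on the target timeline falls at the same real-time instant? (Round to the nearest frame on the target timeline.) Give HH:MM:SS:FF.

00:57:41:20

Source frame index: (0×3600 + 57×60 + 41) × 48 + 19 = 166147.
Real time: 166147 / (48) = 166147/48 s.
Target frame: (166147/48) × (50) = 4153675/24 ≈ 173069.792 → 173070.
At 50 labels/s: frame 173070 → 00:57:41:20.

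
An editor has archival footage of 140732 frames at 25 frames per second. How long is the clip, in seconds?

Running time = 140732 / (25) = 5629.28 s.

5629.28 seconds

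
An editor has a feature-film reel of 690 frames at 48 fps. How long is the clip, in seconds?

Running time = 690 / (48) = 14.375 s.

14.375 seconds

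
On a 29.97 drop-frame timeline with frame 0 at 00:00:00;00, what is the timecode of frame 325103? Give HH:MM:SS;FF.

03:00:47;17

Ten DF minutes hold 17982 frames, so frame 325103 lies in block 18 (frames 323676–341657) with 1427 frames into that block.
The block's first minute is 1800 frames and the rest 1798 each; 1427 frames reaches minute 0, so 18 × 18 + 0 × 2 = 324 labels have been skipped so far.
Adding those back, label number 325103 + 324 = 325427 at 30 labels/s is 10847 s + 17 f = 3 h 0 min 47 s frame 17, i.e. 03:00:47;17.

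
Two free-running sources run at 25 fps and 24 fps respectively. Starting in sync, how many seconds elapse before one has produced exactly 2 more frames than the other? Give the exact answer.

The gap grows by |24 − 25| = 1 frame per second.
Time for a 2-frame gap: 2 ÷ (1) = 2 s.

2 seconds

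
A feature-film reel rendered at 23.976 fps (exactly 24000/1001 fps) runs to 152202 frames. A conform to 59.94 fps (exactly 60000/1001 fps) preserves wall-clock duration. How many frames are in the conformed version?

380505 frames

Frames at target rate = 152202 × (60000/1001) / (24000/1001) = 380505.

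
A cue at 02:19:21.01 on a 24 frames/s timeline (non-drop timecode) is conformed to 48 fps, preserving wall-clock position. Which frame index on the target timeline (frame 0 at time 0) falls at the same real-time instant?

Source frame index: (2×3600 + 19×60 + 21) × 24 + 1 = 200665.
Real time: 200665 / (24) = 200665/24 s.
Target frame: (200665/24) × (48) = 401330.

frame 401330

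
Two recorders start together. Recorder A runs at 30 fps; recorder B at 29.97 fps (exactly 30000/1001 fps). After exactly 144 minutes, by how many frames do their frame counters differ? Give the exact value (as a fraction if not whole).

259200/1001 frames

144 min = 8640 s.
A emits 30 × 8640 = 259200 frames; B emits 30000/1001 × 8640 = 259200000/1001.
Difference = 259200/1001 frames (≈ 258.9411); B is behind A.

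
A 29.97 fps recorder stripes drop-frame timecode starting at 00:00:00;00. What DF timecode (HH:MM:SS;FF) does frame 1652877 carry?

Each 10-minute DF block holds 10 × 60 × 30 − 9 × 2 = 17982 frames. 1652877 ÷ 17982 → 91 full blocks, remainder 16515.
Within the partial block the first minute is 1800 frames and each further minute 1798, so 9 further minute boundaries passed. Total skipped labels = 18 × 91 + 2 × 9 = 1656.
Non-drop label index = 1652877 + 1656 = 1654533; at 30 labels/s that is 15:19:11:03, i.e. DF 15:19:11;03.

15:19:11;03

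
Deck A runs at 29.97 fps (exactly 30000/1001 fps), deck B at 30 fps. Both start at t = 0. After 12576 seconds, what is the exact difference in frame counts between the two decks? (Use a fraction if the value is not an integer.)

377280/1001 frames

A emits 30000/1001 × 12576 = 377280000/1001 frames; B emits 30 × 12576 = 377280.
Difference = 377280/1001 frames (≈ 376.9031); B is ahead of A.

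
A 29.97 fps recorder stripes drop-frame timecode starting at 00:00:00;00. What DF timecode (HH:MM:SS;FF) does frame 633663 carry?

Ten DF minutes hold 17982 frames, so frame 633663 lies in block 35 (frames 629370–647351) with 4293 frames into that block.
The block's first minute is 1800 frames and the rest 1798 each; 4293 frames reaches minute 2, so 35 × 18 + 2 × 2 = 634 labels have been skipped so far.
Adding those back, label number 633663 + 634 = 634297 at 30 labels/s is 21143 s + 7 f = 5 h 52 min 23 s frame 7, i.e. 05:52:23;07.

05:52:23;07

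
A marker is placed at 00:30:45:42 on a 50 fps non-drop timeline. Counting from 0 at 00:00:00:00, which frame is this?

Total seconds to the label: (0 × 3600 + 30 × 60 + 45) = 1845.
Frame index = 1845 × 50 + 42 = 92292.

frame 92292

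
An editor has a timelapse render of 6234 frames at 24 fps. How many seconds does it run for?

259.75 seconds

Running time = 6234 / (24) = 259.75 s.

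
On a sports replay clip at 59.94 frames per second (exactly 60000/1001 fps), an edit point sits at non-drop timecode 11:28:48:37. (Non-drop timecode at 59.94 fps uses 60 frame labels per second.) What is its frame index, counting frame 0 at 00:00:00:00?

Total seconds to the label: (11 × 3600 + 28 × 60 + 48) = 41328.
Frame index = 41328 × 60 + 37 = 2479717.

frame 2479717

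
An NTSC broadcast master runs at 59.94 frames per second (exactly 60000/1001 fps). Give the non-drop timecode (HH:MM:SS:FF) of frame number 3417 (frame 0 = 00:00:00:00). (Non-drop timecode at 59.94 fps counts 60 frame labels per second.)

3417 ÷ 60 = 56 full seconds, remainder 57 frames.
56 s = 0 h 0 min 56 s.
Timecode: 00:00:56:57.

00:00:56:57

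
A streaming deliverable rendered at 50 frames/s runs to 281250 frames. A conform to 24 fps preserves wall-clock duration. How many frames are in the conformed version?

135000 frames

Target frames = source frames × (target rate / source rate) = 281250 × (24)/(50) = 281250 × 12/25 = 135000.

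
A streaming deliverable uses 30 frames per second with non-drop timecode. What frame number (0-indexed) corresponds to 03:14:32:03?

Total seconds to the label: (3 × 3600 + 14 × 60 + 32) = 11672.
Frame index = 11672 × 30 + 3 = 350163.

350163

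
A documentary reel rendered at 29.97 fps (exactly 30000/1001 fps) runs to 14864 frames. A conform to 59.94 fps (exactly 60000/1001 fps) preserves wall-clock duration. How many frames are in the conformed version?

29728 frames

Target frames = source frames × (target rate / source rate) = 14864 × (60000/1001)/(30000/1001) = 14864 × 2 = 29728.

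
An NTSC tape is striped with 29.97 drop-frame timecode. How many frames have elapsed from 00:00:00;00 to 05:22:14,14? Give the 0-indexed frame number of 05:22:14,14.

579454

Complete 10-minute blocks: 32, each 17982 frames → 575424.
Remaining 2 whole minutes in the current block: 1800 + 1 × 1798 = 3598 frames.
Within the current minute: 14 × 30 + 14 − 2 = 432 (labels ;00/;01 skipped at this minute). Total = 575424 + 3598 + 432 = 579454.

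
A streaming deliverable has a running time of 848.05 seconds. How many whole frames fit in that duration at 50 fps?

Frames = 848.05 × 50 = 84805/2 ≈ 42402.5000.
Complete frames: 42402.

42402 frames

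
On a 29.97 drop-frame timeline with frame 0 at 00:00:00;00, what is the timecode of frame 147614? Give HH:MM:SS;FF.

01:22:05;12

Each 10-minute DF block holds 10 × 60 × 30 − 9 × 2 = 17982 frames. 147614 ÷ 17982 → 8 full blocks, remainder 3758.
Within the partial block the first minute is 1800 frames and each further minute 1798, so 2 further minute boundaries passed. Total skipped labels = 18 × 8 + 2 × 2 = 148.
Non-drop label index = 147614 + 148 = 147762; at 30 labels/s that is 01:22:05:12, i.e. DF 01:22:05;12.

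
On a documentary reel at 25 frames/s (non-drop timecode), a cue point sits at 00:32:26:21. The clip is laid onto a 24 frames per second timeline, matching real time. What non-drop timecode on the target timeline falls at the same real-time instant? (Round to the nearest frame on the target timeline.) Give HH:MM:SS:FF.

Source frame index: (0×3600 + 32×60 + 26) × 25 + 21 = 48671.
Real time: 48671 / (25) = 48671/25 s.
Target frame: (48671/25) × (24) = 1168104/25 ≈ 46724.160 → 46724.
At 24 labels/s: frame 46724 → 00:32:26:20.

00:32:26:20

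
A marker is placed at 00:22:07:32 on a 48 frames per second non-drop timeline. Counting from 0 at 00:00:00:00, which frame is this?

Total seconds to the label: (0 × 3600 + 22 × 60 + 7) = 1327.
Frame index = 1327 × 48 + 32 = 63728.

63728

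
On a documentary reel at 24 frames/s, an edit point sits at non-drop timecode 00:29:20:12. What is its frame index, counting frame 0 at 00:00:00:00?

42252

Total seconds to the label: (0 × 3600 + 29 × 60 + 20) = 1760.
Frame index = 1760 × 24 + 12 = 42252.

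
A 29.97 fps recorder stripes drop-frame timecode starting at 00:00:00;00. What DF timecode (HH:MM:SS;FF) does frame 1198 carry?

Ten DF minutes hold 17982 frames, so frame 1198 lies in block 0 (frames 0–17981) with 1198 frames into that block.
The block's first minute is 1800 frames and the rest 1798 each; 1198 frames reaches minute 0, so 0 × 18 + 0 × 2 = 0 labels have been skipped so far.
Adding those back, label number 1198 + 0 = 1198 at 30 labels/s is 39 s + 28 f = 0 h 0 min 39 s frame 28, i.e. 00:00:39;28.

00:00:39;28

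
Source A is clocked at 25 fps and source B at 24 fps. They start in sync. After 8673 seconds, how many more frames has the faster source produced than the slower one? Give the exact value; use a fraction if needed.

8673 frames

A emits 25 × 8673 = 216825 frames; B emits 24 × 8673 = 208152.
Difference = 8673 frames; B is behind A.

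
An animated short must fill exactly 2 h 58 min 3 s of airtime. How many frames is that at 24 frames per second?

256392 frames

2 h 58 min 3 s = 10683 s.
Frames = 10683 × 24 = 256392.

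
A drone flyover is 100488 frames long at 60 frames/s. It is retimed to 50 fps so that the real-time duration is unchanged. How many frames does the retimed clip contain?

Target frames = source frames × (target rate / source rate) = 100488 × (50)/(60) = 100488 × 5/6 = 83740.

83740 frames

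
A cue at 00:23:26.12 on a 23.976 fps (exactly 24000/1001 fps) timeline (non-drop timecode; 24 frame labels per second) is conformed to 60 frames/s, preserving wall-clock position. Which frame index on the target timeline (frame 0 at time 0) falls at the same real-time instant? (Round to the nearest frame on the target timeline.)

Source frame index: (0×3600 + 23×60 + 26) × 24 + 12 = 33756.
Real time: 33756 / (24000/1001) = 2815813/2000 s.
Target frame: (2815813/2000) × (60) = 8447439/100 ≈ 84474.390 → 84474.

frame 84474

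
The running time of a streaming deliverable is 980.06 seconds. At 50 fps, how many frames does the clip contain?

Frames = 980.06 × 50 = 49003.

49003 frames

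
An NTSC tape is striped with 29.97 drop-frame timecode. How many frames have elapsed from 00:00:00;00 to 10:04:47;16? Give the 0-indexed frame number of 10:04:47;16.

Complete 10-minute blocks: 60, each 17982 frames → 1078920.
Remaining 4 whole minutes in the current block: 1800 + 3 × 1798 = 7194 frames.
Within the current minute: 47 × 30 + 16 − 2 = 1424 (labels ;00/;01 skipped at this minute). Total = 1078920 + 7194 + 1424 = 1087538.

1087538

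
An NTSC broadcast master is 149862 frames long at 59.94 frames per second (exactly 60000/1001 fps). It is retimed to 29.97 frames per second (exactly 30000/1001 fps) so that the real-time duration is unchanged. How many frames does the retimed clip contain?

74931 frames

Target frames = source frames × (target rate / source rate) = 149862 × (30000/1001)/(60000/1001) = 149862 × 1/2 = 74931.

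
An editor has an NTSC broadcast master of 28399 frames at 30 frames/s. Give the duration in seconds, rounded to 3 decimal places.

Running time = 28399 × 1/30 = 28399/30 s ≈ 946.633 s.

946.633 seconds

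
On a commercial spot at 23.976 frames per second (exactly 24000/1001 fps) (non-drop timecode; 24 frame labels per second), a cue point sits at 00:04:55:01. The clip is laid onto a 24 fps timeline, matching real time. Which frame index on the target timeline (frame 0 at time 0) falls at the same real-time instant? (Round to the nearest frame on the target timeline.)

Source frame index: (0×3600 + 4×60 + 55) × 24 + 1 = 7081.
Real time: 7081 / (24000/1001) = 7088081/24000 s.
Target frame: (7088081/24000) × (24) = 7088081/1000 ≈ 7088.081 → 7088.

frame 7088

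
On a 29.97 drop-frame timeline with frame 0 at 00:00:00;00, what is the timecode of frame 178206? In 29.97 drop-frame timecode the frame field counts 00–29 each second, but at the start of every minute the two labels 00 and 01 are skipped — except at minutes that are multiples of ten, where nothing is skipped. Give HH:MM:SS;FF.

01:39:06;06

Each 10-minute DF block holds 10 × 60 × 30 − 9 × 2 = 17982 frames. 178206 ÷ 17982 → 9 full blocks, remainder 16368.
Within the partial block the first minute is 1800 frames and each further minute 1798, so 9 further minute boundaries passed. Total skipped labels = 18 × 9 + 2 × 9 = 180.
Non-drop label index = 178206 + 180 = 178386; at 30 labels/s that is 01:39:06:06, i.e. DF 01:39:06;06.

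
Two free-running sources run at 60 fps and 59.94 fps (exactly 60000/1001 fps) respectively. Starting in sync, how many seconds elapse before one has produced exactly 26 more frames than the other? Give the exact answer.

The gap grows by |60000/1001 − 60| = 60/1001 frames per second.
Time for a 26-frame gap: 26 ÷ (60/1001) = 13013/30 s.

13013/30 seconds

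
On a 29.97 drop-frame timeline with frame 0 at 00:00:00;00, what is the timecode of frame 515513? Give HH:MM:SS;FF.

Ten DF minutes hold 17982 frames, so frame 515513 lies in block 28 (frames 503496–521477) with 12017 frames into that block.
The block's first minute is 1800 frames and the rest 1798 each; 12017 frames reaches minute 6, so 28 × 18 + 6 × 2 = 516 labels have been skipped so far.
Adding those back, label number 515513 + 516 = 516029 at 30 labels/s is 17200 s + 29 f = 4 h 46 min 40 s frame 29, i.e. 04:46:40;29.

04:46:40;29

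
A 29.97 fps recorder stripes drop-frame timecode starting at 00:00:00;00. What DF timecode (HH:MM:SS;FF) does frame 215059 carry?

Ten DF minutes hold 17982 frames, so frame 215059 lies in block 11 (frames 197802–215783) with 17257 frames into that block.
The block's first minute is 1800 frames and the rest 1798 each; 17257 frames reaches minute 9, so 11 × 18 + 9 × 2 = 216 labels have been skipped so far.
Adding those back, label number 215059 + 216 = 215275 at 30 labels/s is 7175 s + 25 f = 1 h 59 min 35 s frame 25, i.e. 01:59:35;25.

01:59:35;25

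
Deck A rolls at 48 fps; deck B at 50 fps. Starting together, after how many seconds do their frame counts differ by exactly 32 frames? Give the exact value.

16 seconds

The gap grows by |50 − 48| = 2 frames per second.
Time for a 32-frame gap: 32 ÷ (2) = 16 s.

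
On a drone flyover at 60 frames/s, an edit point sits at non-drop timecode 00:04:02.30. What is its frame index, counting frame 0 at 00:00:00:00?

Total seconds to the label: (0 × 3600 + 4 × 60 + 2) = 242.
Frame index = 242 × 60 + 30 = 14550.

14550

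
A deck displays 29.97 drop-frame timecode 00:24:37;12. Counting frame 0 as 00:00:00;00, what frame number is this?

44278

Complete 10-minute blocks: 2, each 17982 frames → 35964.
Remaining 4 whole minutes in the current block: 1800 + 3 × 1798 = 7194 frames.
Within the current minute: 37 × 30 + 12 − 2 = 1120 (labels ;00/;01 skipped at this minute). Total = 35964 + 7194 + 1120 = 44278.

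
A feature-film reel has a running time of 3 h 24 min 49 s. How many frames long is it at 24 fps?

294936 frames

3 h 24 min 49 s = 12289 s.
Frames = 12289 × 24 = 294936.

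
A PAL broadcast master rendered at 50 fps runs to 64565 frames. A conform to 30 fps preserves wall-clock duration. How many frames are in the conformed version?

38739 frames

Target frames = source frames × (target rate / source rate) = 64565 × (30)/(50) = 64565 × 3/5 = 38739.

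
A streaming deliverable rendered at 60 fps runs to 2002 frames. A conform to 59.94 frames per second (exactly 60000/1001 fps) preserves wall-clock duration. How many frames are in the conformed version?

Target frames = source frames × (target rate / source rate) = 2002 × (60000/1001)/(60) = 2002 × 1000/1001 = 2000.

2000 frames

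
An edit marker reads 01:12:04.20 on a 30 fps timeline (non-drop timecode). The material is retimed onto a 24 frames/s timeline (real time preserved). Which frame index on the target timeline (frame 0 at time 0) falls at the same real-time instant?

frame 103792

Source frame index: (1×3600 + 12×60 + 4) × 30 + 20 = 129740.
Real time: 129740 / (30) = 12974/3 s.
Target frame: (12974/3) × (24) = 103792.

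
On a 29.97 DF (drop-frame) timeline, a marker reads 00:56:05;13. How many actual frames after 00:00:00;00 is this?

Complete 10-minute blocks: 5, each 17982 frames → 89910.
Remaining 6 whole minutes in the current block: 1800 + 5 × 1798 = 10790 frames.
Within the current minute: 5 × 30 + 13 − 2 = 161 (labels ;00/;01 skipped at this minute). Total = 89910 + 10790 + 161 = 100861.

100861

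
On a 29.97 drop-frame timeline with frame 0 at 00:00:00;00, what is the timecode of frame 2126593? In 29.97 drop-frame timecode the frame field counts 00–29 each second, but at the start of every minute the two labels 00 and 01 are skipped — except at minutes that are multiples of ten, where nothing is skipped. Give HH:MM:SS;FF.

Ten DF minutes hold 17982 frames, so frame 2126593 lies in block 118 (frames 2121876–2139857) with 4717 frames into that block.
The block's first minute is 1800 frames and the rest 1798 each; 4717 frames reaches minute 2, so 118 × 18 + 2 × 2 = 2128 labels have been skipped so far.
Adding those back, label number 2126593 + 2128 = 2128721 at 30 labels/s is 70957 s + 11 f = 19 h 42 min 37 s frame 11, i.e. 19:42:37;11.

19:42:37;11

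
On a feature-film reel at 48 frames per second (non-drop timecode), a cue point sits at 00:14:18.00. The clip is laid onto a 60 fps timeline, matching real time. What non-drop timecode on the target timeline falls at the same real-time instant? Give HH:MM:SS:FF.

00:14:18:00

Source frame index: (0×3600 + 14×60 + 18) × 48 + 0 = 41184.
Real time: 41184 / (48) = 858 s.
Target frame: (858) × (60) = 51480.
At 60 labels/s: frame 51480 → 00:14:18:00.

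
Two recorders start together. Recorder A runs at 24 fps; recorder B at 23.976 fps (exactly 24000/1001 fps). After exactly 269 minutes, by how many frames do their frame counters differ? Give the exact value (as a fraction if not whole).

387360/1001 frames

269 min = 16140 s.
A emits 24 × 16140 = 387360 frames; B emits 24000/1001 × 16140 = 387360000/1001.
Difference = 387360/1001 frames (≈ 386.9730); B is behind A.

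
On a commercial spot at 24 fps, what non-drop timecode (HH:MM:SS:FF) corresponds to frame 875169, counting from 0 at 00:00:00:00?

10:07:45:09

875169 ÷ 24 = 36465 full seconds, remainder 9 frames.
36465 s = 10 h 7 min 45 s.
Timecode: 10:07:45:09.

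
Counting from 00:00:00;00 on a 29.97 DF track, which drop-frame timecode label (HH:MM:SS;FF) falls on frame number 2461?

00:01:22;03

Ten DF minutes hold 17982 frames, so frame 2461 lies in block 0 (frames 0–17981) with 2461 frames into that block.
The block's first minute is 1800 frames and the rest 1798 each; 2461 frames reaches minute 1, so 0 × 18 + 1 × 2 = 2 labels have been skipped so far.
Adding those back, label number 2461 + 2 = 2463 at 30 labels/s is 82 s + 3 f = 0 h 1 min 22 s frame 3, i.e. 00:01:22;03.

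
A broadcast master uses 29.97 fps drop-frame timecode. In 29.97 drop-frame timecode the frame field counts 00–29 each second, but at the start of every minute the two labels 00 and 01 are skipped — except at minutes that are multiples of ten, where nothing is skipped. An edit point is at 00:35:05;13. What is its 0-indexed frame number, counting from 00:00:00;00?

As if non-drop at 30 labels/s: (0 × 3600 + 35 × 60 + 5) × 30 + 13 = 63163.
Minute boundaries passed: 35; those not divisible by 10: 35 − 3 = 32; dropped labels = 2 × 32 = 64.
Actual frame index = 63163 − 64 = 63099.

63099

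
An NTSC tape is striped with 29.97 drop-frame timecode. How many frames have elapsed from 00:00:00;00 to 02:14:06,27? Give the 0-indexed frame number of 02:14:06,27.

As if non-drop at 30 labels/s: (2 × 3600 + 14 × 60 + 6) × 30 + 27 = 241407.
Minute boundaries passed: 134; those not divisible by 10: 134 − 13 = 121; dropped labels = 2 × 121 = 242.
Actual frame index = 241407 − 242 = 241165.

241165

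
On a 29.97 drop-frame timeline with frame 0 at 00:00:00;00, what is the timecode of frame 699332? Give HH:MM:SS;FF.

06:28:54;12

Each 10-minute DF block holds 10 × 60 × 30 − 9 × 2 = 17982 frames. 699332 ÷ 17982 → 38 full blocks, remainder 16016.
Within the partial block the first minute is 1800 frames and each further minute 1798, so 8 further minute boundaries passed. Total skipped labels = 18 × 38 + 2 × 8 = 700.
Non-drop label index = 699332 + 700 = 700032; at 30 labels/s that is 06:28:54:12, i.e. DF 06:28:54;12.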